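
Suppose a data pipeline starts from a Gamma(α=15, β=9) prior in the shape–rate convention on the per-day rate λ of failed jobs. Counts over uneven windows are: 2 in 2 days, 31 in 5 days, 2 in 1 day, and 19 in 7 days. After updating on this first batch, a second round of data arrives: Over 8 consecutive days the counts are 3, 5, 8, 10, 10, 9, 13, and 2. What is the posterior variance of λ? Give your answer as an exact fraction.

Total count: 2 + 31 + 2 + 19 = 54.
Total exposure: 2 + 5 + 1 + 7 = 15 days.
After the first batch: Gamma(15 + 54, 9 + 15) = Gamma(69, 24).
Total count: 3 + 5 + 8 + 10 + 10 + 9 + 13 + 2 = 60.
Total exposure: 8 days.
After the second batch: Gamma(69 + 60, 24 + 8) = Gamma(129, 32).
Posterior variance = α'/β'² = 129/1024.

129/1024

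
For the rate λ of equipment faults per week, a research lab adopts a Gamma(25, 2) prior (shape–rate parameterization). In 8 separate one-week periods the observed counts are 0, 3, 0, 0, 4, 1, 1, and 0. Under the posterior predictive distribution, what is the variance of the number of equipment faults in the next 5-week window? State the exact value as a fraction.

Total count: 0 + 3 + 0 + 0 + 4 + 1 + 1 + 0 = 9.
Total exposure: 8 weeks.
Conjugate update: add total count to the shape and total exposure to the rate, giving Gamma(34, 10).
The posterior predictive for a window of length T is Negative Binomial with variance T·α'·(β'+T)/β'² = 5·34·15/100 = 51/2.

51/2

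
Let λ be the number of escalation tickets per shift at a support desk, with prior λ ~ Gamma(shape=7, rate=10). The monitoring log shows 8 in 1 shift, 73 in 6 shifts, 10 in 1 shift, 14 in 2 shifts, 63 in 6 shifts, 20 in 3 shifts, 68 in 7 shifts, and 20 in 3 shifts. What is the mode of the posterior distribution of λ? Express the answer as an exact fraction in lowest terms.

94/13

Total count: 8 + 73 + 10 + 14 + 63 + 20 + 68 + 20 = 276.
Total exposure: 1 + 6 + 1 + 2 + 6 + 3 + 7 + 3 = 29 shifts.
Posterior: α' = 7 + 276 = 283, β' = 10 + 29 = 39.
Posterior mode = (α'−1)/β' = 282/39 = 94/13.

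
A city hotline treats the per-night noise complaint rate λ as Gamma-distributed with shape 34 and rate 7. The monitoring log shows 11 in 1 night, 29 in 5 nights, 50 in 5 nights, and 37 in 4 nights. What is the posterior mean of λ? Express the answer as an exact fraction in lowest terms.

161/22

Total count: 11 + 29 + 50 + 37 = 127.
Total exposure: 1 + 5 + 5 + 4 = 15 nights.
Posterior: α' = 34 + 127 = 161, β' = 7 + 15 = 22.
Posterior mean = α'/β' = 161/22.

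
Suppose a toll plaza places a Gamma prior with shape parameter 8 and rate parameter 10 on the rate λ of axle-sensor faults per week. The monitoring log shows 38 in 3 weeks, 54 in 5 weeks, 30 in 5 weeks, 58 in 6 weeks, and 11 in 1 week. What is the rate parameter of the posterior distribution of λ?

Total count: 38 + 54 + 30 + 58 + 11 = 191.
Total exposure: 3 + 5 + 5 + 6 + 1 = 20 weeks.
By Gamma–Poisson conjugacy, the posterior is Gamma(α + Σx, β + Σt) = Gamma(8 + 191, 10 + 20) = Gamma(199, 30).

30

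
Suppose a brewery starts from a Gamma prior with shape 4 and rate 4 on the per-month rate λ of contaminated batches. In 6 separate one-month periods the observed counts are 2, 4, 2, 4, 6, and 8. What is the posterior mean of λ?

3

Total count: 2 + 4 + 2 + 4 + 6 + 8 = 26.
Total exposure: 6 months.
By Gamma–Poisson conjugacy, the posterior is Gamma(α + Σx, β + Σt) = Gamma(4 + 26, 4 + 6) = Gamma(30, 10).
Posterior mean = α'/β' = 30/10 = 3.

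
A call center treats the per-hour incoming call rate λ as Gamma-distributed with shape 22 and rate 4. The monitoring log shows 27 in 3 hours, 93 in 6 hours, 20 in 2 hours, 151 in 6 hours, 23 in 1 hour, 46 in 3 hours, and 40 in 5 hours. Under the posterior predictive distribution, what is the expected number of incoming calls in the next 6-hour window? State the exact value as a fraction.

422/5

Total count: 27 + 93 + 20 + 151 + 23 + 46 + 40 = 400.
Total exposure: 3 + 6 + 2 + 6 + 1 + 3 + 5 = 26 hours.
By Gamma–Poisson conjugacy, the posterior is Gamma(α + Σx, β + Σt) = Gamma(22 + 400, 4 + 26) = Gamma(422, 30).
Predictive mean over a 6-hour window = T·E[λ|data] = 6·422/30 = 422/5.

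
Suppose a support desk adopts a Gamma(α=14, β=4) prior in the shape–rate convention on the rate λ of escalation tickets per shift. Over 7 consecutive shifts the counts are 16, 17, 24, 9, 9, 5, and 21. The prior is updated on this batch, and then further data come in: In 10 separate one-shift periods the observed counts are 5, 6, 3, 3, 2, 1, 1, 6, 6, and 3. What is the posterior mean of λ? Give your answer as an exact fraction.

Total count: 16 + 17 + 24 + 9 + 9 + 5 + 21 = 101.
Total exposure: 7 shifts.
After the first batch: Gamma(14 + 101, 4 + 7) = Gamma(115, 11).
Total count: 5 + 6 + 3 + 3 + 2 + 1 + 1 + 6 + 6 + 3 = 36.
Total exposure: 10 shifts.
After the second batch: Gamma(115 + 36, 11 + 10) = Gamma(151, 21).
Posterior mean = α'/β' = 151/21.

151/21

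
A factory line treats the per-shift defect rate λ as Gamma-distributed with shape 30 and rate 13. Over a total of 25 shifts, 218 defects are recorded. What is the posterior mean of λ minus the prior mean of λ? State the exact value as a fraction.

1042/247

Total count 218 over total exposure 25 shifts.
Posterior: α' = 30 + 218 = 248, β' = 13 + 25 = 38.
Posterior mean = 248/38 = 124/19; prior mean = 30/13 = 30/13. Difference = 124/19 − 30/13 = 1042/247.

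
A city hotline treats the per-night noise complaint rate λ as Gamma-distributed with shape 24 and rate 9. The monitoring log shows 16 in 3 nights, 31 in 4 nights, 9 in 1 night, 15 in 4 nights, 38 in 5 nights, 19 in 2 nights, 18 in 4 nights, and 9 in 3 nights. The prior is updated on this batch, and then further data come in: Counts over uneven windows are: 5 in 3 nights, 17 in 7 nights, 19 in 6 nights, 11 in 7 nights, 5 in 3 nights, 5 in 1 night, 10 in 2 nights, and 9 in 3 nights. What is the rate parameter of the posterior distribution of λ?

Total count: 16 + 31 + 9 + 15 + 38 + 19 + 18 + 9 = 155.
Total exposure: 3 + 4 + 1 + 4 + 5 + 2 + 4 + 3 = 26 nights.
After the first batch: Gamma(24 + 155, 9 + 26) = Gamma(179, 35).
Total count: 5 + 17 + 19 + 11 + 5 + 5 + 10 + 9 = 81.
Total exposure: 3 + 7 + 6 + 7 + 3 + 1 + 2 + 3 = 32 nights.
After the second batch: Gamma(179 + 81, 35 + 32) = Gamma(260, 67).

67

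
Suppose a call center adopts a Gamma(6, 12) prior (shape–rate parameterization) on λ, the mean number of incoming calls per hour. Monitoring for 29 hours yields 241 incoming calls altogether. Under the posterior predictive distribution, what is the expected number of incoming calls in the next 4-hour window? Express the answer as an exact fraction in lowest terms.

988/41

Total count 241 over total exposure 29 hours.
Gamma(α, β) with Poisson data over total exposure Σt gives posterior Gamma(α+Σx, β+Σt) = Gamma(247, 41).
Predictive mean over a 4-hour window = T·E[λ|data] = 4·247/41 = 988/41.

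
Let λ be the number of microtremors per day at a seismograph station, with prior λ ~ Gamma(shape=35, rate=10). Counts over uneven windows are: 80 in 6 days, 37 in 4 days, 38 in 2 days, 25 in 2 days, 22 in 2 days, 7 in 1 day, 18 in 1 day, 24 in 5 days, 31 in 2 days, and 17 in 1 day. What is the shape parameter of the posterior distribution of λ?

334

Total count: 80 + 37 + 38 + 25 + 22 + 7 + 18 + 24 + 31 + 17 = 299.
Total exposure: 6 + 4 + 2 + 2 + 2 + 1 + 1 + 5 + 2 + 1 = 26 days.
Posterior: α' = 35 + 299 = 334, β' = 10 + 26 = 36.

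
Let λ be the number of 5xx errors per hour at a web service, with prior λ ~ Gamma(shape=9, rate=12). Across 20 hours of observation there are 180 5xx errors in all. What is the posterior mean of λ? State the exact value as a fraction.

Total count 180 over total exposure 20 hours.
Conjugate update: add total count to the shape and total exposure to the rate, giving Gamma(189, 32).
Posterior mean = α'/β' = 189/32.

189/32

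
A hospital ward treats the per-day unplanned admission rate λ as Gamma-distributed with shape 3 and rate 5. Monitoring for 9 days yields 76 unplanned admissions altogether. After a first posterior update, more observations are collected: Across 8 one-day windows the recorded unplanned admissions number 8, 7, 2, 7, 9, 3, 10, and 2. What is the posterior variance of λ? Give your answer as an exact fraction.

127/484

Total count 76 over total exposure 9 days.
After the first batch: Gamma(3 + 76, 5 + 9) = Gamma(79, 14).
Total count: 8 + 7 + 2 + 7 + 9 + 3 + 10 + 2 = 48.
Total exposure: 8 days.
After the second batch: Gamma(79 + 48, 14 + 8) = Gamma(127, 22).
Posterior variance = α'/β'² = 127/484.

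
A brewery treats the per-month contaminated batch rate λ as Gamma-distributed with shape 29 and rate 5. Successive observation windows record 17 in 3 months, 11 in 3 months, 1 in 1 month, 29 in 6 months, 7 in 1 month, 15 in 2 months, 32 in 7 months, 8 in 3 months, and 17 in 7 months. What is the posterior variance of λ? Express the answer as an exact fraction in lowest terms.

Total count: 17 + 11 + 1 + 29 + 7 + 15 + 32 + 8 + 17 = 137.
Total exposure: 3 + 3 + 1 + 6 + 1 + 2 + 7 + 3 + 7 = 33 months.
The Gamma prior is conjugate for the Poisson rate, so λ | data ~ Gamma(29+137, 5+33) = Gamma(166, 38).
Posterior variance = α'/β'² = 166/1444 = 83/722.

83/722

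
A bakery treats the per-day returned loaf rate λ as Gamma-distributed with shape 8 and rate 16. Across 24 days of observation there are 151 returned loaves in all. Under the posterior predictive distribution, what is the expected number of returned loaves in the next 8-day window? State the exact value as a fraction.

159/5

Total count 151 over total exposure 24 days.
Posterior: α' = 8 + 151 = 159, β' = 16 + 24 = 40.
Predictive mean over an 8-day window = T·E[λ|data] = 8·159/40 = 159/5.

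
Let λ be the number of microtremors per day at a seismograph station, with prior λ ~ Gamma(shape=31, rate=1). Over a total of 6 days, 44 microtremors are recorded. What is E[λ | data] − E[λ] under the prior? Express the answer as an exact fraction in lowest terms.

Total count 44 over total exposure 6 days.
The Gamma prior is conjugate for the Poisson rate, so λ | data ~ Gamma(31+44, 1+6) = Gamma(75, 7).
Posterior mean = 75/7 = 75/7; prior mean = 31/1 = 31. Difference = 75/7 − 31 = -142/7.

-142/7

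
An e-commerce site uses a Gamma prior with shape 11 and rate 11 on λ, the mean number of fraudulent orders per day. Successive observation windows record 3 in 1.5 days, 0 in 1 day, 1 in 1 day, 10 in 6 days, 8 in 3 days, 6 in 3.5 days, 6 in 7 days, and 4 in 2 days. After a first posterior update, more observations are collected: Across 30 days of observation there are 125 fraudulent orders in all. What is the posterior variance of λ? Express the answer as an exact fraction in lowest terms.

29/726

Total count: 3 + 0 + 1 + 10 + 8 + 6 + 6 + 4 = 38.
Total exposure: 1.5 + 1 + 1 + 6 + 3 + 3.5 + 7 + 2 = 25 days.
After the first batch: Gamma(11 + 38, 11 + 25) = Gamma(49, 36).
Total count 125 over total exposure 30 days.
After the second batch: Gamma(49 + 125, 36 + 30) = Gamma(174, 66).
Posterior variance = α'/β'² = 174/4356 = 29/726.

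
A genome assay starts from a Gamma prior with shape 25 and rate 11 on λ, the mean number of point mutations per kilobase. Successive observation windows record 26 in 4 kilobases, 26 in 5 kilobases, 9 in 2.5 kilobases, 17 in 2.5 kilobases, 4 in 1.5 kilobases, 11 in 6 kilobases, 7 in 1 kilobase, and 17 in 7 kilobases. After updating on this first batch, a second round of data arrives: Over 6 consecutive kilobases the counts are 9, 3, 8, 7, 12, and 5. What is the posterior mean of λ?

Total count: 26 + 26 + 9 + 17 + 4 + 11 + 7 + 17 = 117.
Total exposure: 4 + 5 + 2.5 + 2.5 + 1.5 + 6 + 1 + 7 = 29.5 kilobases.
After the first batch: Gamma(25 + 117, 11 + 29.5) = Gamma(142, 81/2).
Total count: 9 + 3 + 8 + 7 + 12 + 5 = 44.
Total exposure: 6 kilobases.
After the second batch: Gamma(142 + 44, 81/2 + 6) = Gamma(186, 93/2).
Posterior mean = α'/β' = 186/(93/2) = 4.

4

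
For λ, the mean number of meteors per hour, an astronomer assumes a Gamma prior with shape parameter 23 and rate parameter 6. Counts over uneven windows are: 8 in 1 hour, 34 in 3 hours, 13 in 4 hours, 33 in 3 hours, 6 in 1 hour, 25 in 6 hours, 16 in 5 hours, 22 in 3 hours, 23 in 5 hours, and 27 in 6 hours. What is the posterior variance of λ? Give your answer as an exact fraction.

230/1849

Total count: 8 + 34 + 13 + 33 + 6 + 25 + 16 + 22 + 23 + 27 = 207.
Total exposure: 1 + 3 + 4 + 3 + 1 + 6 + 5 + 3 + 5 + 6 = 37 hours.
By Gamma–Poisson conjugacy, the posterior is Gamma(α + Σx, β + Σt) = Gamma(23 + 207, 6 + 37) = Gamma(230, 43).
Posterior variance = α'/β'² = 230/1849.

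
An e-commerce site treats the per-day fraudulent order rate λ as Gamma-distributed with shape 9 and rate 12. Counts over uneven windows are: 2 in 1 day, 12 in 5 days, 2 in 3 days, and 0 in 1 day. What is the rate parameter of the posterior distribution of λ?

22

Total count: 2 + 12 + 2 + 0 = 16.
Total exposure: 1 + 5 + 3 + 1 = 10 days.
Conjugate update: add total count to the shape and total exposure to the rate, giving Gamma(25, 22).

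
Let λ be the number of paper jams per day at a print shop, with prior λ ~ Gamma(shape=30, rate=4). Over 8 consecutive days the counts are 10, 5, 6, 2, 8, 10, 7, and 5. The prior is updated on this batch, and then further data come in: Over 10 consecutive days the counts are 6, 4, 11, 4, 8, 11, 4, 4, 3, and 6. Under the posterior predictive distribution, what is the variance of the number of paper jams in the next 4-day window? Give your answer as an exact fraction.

3744/121

Total count: 10 + 5 + 6 + 2 + 8 + 10 + 7 + 5 = 53.
Total exposure: 8 days.
After the first batch: Gamma(30 + 53, 4 + 8) = Gamma(83, 12).
Total count: 6 + 4 + 11 + 4 + 8 + 11 + 4 + 4 + 3 + 6 = 61.
Total exposure: 10 days.
After the second batch: Gamma(83 + 61, 12 + 10) = Gamma(144, 22).
The posterior predictive for a window of length T is Negative Binomial with variance T·α'·(β'+T)/β'² = 4·144·26/484 = 3744/121.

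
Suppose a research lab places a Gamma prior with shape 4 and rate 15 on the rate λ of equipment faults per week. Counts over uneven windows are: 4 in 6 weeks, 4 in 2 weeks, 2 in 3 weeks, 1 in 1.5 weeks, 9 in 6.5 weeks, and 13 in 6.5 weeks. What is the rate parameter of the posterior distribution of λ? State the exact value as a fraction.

81/2

Total count: 4 + 4 + 2 + 1 + 9 + 13 = 33.
Total exposure: 6 + 2 + 3 + 1.5 + 6.5 + 6.5 = 25.5 weeks.
Gamma(α, β) with Poisson data over total exposure Σt gives posterior Gamma(α+Σx, β+Σt) = Gamma(37, 81/2).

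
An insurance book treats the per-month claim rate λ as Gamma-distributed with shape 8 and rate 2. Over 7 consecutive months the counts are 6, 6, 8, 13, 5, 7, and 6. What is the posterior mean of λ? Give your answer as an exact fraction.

59/9

Total count: 6 + 6 + 8 + 13 + 5 + 7 + 6 = 51.
Total exposure: 7 months.
The Gamma prior is conjugate for the Poisson rate, so λ | data ~ Gamma(8+51, 2+7) = Gamma(59, 9).
Posterior mean = α'/β' = 59/9.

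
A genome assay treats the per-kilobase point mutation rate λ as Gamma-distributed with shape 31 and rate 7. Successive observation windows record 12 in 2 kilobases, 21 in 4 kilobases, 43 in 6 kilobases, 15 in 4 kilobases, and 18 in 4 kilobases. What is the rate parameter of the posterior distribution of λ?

27

Total count: 12 + 21 + 43 + 15 + 18 = 109.
Total exposure: 2 + 4 + 6 + 4 + 4 = 20 kilobases.
The Gamma prior is conjugate for the Poisson rate, so λ | data ~ Gamma(31+109, 7+20) = Gamma(140, 27).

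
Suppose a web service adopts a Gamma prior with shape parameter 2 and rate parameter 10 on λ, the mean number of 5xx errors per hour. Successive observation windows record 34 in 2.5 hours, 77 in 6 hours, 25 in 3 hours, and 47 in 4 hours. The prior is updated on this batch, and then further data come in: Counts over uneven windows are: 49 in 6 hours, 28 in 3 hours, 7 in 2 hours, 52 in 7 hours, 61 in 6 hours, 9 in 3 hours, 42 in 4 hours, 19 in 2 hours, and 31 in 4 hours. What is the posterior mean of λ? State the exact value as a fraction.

Total count: 34 + 77 + 25 + 47 = 183.
Total exposure: 2.5 + 6 + 3 + 4 = 15.5 hours.
After the first batch: Gamma(2 + 183, 10 + 15.5) = Gamma(185, 51/2).
Total count: 49 + 28 + 7 + 52 + 61 + 9 + 42 + 19 + 31 = 298.
Total exposure: 6 + 3 + 2 + 7 + 6 + 3 + 4 + 2 + 4 = 37 hours.
After the second batch: Gamma(185 + 298, 51/2 + 37) = Gamma(483, 125/2).
Posterior mean = α'/β' = 483/(125/2) = 966/125.

966/125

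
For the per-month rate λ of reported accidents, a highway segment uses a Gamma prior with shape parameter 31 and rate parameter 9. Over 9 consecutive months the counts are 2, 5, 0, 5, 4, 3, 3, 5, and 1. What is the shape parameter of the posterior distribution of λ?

Total count: 2 + 5 + 0 + 5 + 4 + 3 + 3 + 5 + 1 = 28.
Total exposure: 9 months.
By Gamma–Poisson conjugacy, the posterior is Gamma(α + Σx, β + Σt) = Gamma(31 + 28, 9 + 9) = Gamma(59, 18).

59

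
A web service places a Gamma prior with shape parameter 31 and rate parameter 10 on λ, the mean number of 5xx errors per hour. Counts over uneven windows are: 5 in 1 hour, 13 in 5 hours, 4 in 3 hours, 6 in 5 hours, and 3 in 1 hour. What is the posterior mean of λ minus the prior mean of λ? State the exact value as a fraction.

-31/50

Total count: 5 + 13 + 4 + 6 + 3 = 31.
Total exposure: 1 + 5 + 3 + 5 + 1 = 15 hours.
Conjugate update: add total count to the shape and total exposure to the rate, giving Gamma(62, 25).
Posterior mean = 62/25 = 62/25; prior mean = 31/10 = 31/10. Difference = 62/25 − 31/10 = -31/50.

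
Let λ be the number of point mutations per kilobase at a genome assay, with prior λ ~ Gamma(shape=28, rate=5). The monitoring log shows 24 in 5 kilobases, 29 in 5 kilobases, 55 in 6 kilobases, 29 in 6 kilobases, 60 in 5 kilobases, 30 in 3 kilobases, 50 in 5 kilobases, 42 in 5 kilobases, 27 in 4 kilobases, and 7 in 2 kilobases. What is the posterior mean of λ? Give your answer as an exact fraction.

127/17

Total count: 24 + 29 + 55 + 29 + 60 + 30 + 50 + 42 + 27 + 7 = 353.
Total exposure: 5 + 5 + 6 + 6 + 5 + 3 + 5 + 5 + 4 + 2 = 46 kilobases.
Gamma(α, β) with Poisson data over total exposure Σt gives posterior Gamma(α+Σx, β+Σt) = Gamma(381, 51).
Posterior mean = α'/β' = 381/51 = 127/17.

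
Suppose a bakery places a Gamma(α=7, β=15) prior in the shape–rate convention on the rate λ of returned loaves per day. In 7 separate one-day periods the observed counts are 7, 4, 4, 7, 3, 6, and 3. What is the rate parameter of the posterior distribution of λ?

Total count: 7 + 4 + 4 + 7 + 3 + 6 + 3 = 34.
Total exposure: 7 days.
The Gamma prior is conjugate for the Poisson rate, so λ | data ~ Gamma(7+34, 15+7) = Gamma(41, 22).

22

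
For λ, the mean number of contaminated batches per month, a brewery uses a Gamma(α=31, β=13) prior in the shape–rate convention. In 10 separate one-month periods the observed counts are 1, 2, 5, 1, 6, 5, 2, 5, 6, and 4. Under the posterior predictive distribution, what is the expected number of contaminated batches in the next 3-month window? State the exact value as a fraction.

204/23

Total count: 1 + 2 + 5 + 1 + 6 + 5 + 2 + 5 + 6 + 4 = 37.
Total exposure: 10 months.
The Gamma prior is conjugate for the Poisson rate, so λ | data ~ Gamma(31+37, 13+10) = Gamma(68, 23).
Predictive mean over a 3-month window = T·E[λ|data] = 3·68/23 = 204/23.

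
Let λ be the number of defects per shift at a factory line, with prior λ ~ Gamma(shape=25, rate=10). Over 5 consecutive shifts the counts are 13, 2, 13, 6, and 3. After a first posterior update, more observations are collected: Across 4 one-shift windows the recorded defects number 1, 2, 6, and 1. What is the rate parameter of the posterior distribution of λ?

19

Total count: 13 + 2 + 13 + 6 + 3 = 37.
Total exposure: 5 shifts.
After the first batch: Gamma(25 + 37, 10 + 5) = Gamma(62, 15).
Total count: 1 + 2 + 6 + 1 = 10.
Total exposure: 4 shifts.
After the second batch: Gamma(62 + 10, 15 + 4) = Gamma(72, 19).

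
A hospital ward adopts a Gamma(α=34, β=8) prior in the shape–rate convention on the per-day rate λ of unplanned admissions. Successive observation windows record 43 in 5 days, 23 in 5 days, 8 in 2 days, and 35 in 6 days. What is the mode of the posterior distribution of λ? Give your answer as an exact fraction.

71/13

Total count: 43 + 23 + 8 + 35 = 109.
Total exposure: 5 + 5 + 2 + 6 = 18 days.
The Gamma prior is conjugate for the Poisson rate, so λ | data ~ Gamma(34+109, 8+18) = Gamma(143, 26).
Posterior mode = (α'−1)/β' = 142/26 = 71/13.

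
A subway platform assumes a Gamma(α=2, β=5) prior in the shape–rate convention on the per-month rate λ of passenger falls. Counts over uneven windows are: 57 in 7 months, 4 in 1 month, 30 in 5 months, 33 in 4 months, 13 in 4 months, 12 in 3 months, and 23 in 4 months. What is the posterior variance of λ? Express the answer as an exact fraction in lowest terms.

58/363

Total count: 57 + 4 + 30 + 33 + 13 + 12 + 23 = 172.
Total exposure: 7 + 1 + 5 + 4 + 4 + 3 + 4 = 28 months.
Posterior: α' = 2 + 172 = 174, β' = 5 + 28 = 33.
Posterior variance = α'/β'² = 174/1089 = 58/363.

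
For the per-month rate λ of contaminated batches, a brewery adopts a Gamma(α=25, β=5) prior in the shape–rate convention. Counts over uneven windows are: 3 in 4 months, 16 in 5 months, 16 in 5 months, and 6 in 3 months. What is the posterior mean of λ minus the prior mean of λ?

Total count: 3 + 16 + 16 + 6 = 41.
Total exposure: 4 + 5 + 5 + 3 = 17 months.
Conjugate update: add total count to the shape and total exposure to the rate, giving Gamma(66, 22).
Posterior mean = 66/22 = 3; prior mean = 25/5 = 5. Difference = 3 − 5 = -2.

-2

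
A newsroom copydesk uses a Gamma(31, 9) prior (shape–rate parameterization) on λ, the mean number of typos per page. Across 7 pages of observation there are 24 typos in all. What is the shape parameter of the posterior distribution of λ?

Total count 24 over total exposure 7 pages.
Gamma(α, β) with Poisson data over total exposure Σt gives posterior Gamma(α+Σx, β+Σt) = Gamma(55, 16).

55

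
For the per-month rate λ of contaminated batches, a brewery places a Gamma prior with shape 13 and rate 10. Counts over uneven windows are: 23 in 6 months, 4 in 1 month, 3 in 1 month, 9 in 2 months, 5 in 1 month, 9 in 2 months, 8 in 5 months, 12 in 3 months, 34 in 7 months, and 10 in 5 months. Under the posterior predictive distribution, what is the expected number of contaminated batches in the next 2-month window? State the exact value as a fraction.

Total count: 23 + 4 + 3 + 9 + 5 + 9 + 8 + 12 + 34 + 10 = 117.
Total exposure: 6 + 1 + 1 + 2 + 1 + 2 + 5 + 3 + 7 + 5 = 33 months.
By Gamma–Poisson conjugacy, the posterior is Gamma(α + Σx, β + Σt) = Gamma(13 + 117, 10 + 33) = Gamma(130, 43).
Predictive mean over a 2-month window = T·E[λ|data] = 2·130/43 = 260/43.

260/43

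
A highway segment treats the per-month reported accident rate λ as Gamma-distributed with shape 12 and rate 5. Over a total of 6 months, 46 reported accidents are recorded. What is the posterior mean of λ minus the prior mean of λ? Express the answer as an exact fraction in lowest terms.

158/55

Total count 46 over total exposure 6 months.
Gamma(α, β) with Poisson data over total exposure Σt gives posterior Gamma(α+Σx, β+Σt) = Gamma(58, 11).
Posterior mean = 58/11 = 58/11; prior mean = 12/5 = 12/5. Difference = 58/11 − 12/5 = 158/55.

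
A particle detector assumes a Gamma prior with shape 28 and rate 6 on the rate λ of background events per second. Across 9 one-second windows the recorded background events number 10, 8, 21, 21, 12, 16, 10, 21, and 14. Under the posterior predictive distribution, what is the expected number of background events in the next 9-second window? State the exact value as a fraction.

Total count: 10 + 8 + 21 + 21 + 12 + 16 + 10 + 21 + 14 = 133.
Total exposure: 9 seconds.
Gamma(α, β) with Poisson data over total exposure Σt gives posterior Gamma(α+Σx, β+Σt) = Gamma(161, 15).
Predictive mean over a 9-second window = T·E[λ|data] = 9·161/15 = 483/5.

483/5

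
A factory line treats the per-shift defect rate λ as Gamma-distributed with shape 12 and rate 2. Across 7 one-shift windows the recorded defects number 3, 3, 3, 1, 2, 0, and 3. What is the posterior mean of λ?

Total count: 3 + 3 + 3 + 1 + 2 + 0 + 3 = 15.
Total exposure: 7 shifts.
By Gamma–Poisson conjugacy, the posterior is Gamma(α + Σx, β + Σt) = Gamma(12 + 15, 2 + 7) = Gamma(27, 9).
Posterior mean = α'/β' = 27/9 = 3.

3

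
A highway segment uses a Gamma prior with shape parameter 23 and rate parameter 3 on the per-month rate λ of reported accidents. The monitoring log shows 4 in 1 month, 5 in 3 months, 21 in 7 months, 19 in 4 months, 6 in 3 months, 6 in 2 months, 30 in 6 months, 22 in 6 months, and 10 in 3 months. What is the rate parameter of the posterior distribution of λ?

Total count: 4 + 5 + 21 + 19 + 6 + 6 + 30 + 22 + 10 = 123.
Total exposure: 1 + 3 + 7 + 4 + 3 + 2 + 6 + 6 + 3 = 35 months.
Posterior: α' = 23 + 123 = 146, β' = 3 + 35 = 38.

38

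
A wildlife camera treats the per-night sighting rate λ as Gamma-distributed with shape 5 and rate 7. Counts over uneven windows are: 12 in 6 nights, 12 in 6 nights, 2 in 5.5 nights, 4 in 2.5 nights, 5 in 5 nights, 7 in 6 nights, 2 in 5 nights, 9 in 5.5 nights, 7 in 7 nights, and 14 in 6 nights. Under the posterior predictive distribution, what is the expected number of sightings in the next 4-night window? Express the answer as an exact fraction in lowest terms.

Total count: 12 + 12 + 2 + 4 + 5 + 7 + 2 + 9 + 7 + 14 = 74.
Total exposure: 6 + 6 + 5.5 + 2.5 + 5 + 6 + 5 + 5.5 + 7 + 6 = 54.5 nights.
By Gamma–Poisson conjugacy, the posterior is Gamma(α + Σx, β + Σt) = Gamma(5 + 74, 7 + 54.5) = Gamma(79, 123/2).
Predictive mean over a 4-night window = T·E[λ|data] = 4·79/(123/2) = 632/123.

632/123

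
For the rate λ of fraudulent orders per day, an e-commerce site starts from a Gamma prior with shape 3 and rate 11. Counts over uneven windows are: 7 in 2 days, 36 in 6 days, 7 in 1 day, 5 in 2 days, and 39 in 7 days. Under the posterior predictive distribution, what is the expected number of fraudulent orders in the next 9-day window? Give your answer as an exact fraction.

Total count: 7 + 36 + 7 + 5 + 39 = 94.
Total exposure: 2 + 6 + 1 + 2 + 7 = 18 days.
Posterior: α' = 3 + 94 = 97, β' = 11 + 18 = 29.
Predictive mean over a 9-day window = T·E[λ|data] = 9·97/29 = 873/29.

873/29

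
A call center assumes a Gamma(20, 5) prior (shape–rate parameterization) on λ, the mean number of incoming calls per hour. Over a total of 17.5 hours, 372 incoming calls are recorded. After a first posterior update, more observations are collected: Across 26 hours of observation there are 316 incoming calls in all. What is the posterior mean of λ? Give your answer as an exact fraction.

1416/97

Total count 372 over total exposure 17.5 hours.
After the first batch: Gamma(20 + 372, 5 + 17.5) = Gamma(392, 45/2).
Total count 316 over total exposure 26 hours.
After the second batch: Gamma(392 + 316, 45/2 + 26) = Gamma(708, 97/2).
Posterior mean = α'/β' = 708/(97/2) = 1416/97.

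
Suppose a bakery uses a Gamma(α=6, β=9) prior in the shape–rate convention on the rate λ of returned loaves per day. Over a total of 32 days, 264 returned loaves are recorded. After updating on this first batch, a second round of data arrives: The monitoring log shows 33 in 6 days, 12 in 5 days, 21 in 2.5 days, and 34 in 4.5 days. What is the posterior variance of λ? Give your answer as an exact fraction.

370/3481

Total count 264 over total exposure 32 days.
After the first batch: Gamma(6 + 264, 9 + 32) = Gamma(270, 41).
Total count: 33 + 12 + 21 + 34 = 100.
Total exposure: 6 + 5 + 2.5 + 4.5 = 18 days.
After the second batch: Gamma(270 + 100, 41 + 18) = Gamma(370, 59).
Posterior variance = α'/β'² = 370/3481.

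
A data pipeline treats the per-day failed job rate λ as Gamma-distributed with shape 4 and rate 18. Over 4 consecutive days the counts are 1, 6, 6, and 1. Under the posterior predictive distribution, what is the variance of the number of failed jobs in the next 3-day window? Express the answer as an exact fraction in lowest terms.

675/242

Total count: 1 + 6 + 6 + 1 = 14.
Total exposure: 4 days.
Posterior: α' = 4 + 14 = 18, β' = 18 + 4 = 22.
The posterior predictive for a window of length T is Negative Binomial with variance T·α'·(β'+T)/β'² = 3·18·25/484 = 675/242.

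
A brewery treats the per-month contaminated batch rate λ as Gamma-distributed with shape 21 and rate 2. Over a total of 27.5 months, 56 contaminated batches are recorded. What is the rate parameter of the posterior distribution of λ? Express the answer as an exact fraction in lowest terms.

59/2

Total count 56 over total exposure 27.5 months.
The Gamma prior is conjugate for the Poisson rate, so λ | data ~ Gamma(21+56, 2+27.5) = Gamma(77, 59/2).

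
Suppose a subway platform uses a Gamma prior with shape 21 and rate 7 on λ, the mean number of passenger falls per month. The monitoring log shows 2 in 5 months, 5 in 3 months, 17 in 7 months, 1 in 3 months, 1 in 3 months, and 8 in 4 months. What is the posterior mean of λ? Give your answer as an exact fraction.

Total count: 2 + 5 + 17 + 1 + 1 + 8 = 34.
Total exposure: 5 + 3 + 7 + 3 + 3 + 4 = 25 months.
Gamma(α, β) with Poisson data over total exposure Σt gives posterior Gamma(α+Σx, β+Σt) = Gamma(55, 32).
Posterior mean = α'/β' = 55/32.

55/32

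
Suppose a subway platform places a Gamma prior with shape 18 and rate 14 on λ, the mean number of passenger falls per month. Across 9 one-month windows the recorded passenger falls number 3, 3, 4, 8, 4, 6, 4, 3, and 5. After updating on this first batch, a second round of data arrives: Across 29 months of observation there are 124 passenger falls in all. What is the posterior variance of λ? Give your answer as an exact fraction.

7/104

Total count: 3 + 3 + 4 + 8 + 4 + 6 + 4 + 3 + 5 = 40.
Total exposure: 9 months.
After the first batch: Gamma(18 + 40, 14 + 9) = Gamma(58, 23).
Total count 124 over total exposure 29 months.
After the second batch: Gamma(58 + 124, 23 + 29) = Gamma(182, 52).
Posterior variance = α'/β'² = 182/2704 = 7/104.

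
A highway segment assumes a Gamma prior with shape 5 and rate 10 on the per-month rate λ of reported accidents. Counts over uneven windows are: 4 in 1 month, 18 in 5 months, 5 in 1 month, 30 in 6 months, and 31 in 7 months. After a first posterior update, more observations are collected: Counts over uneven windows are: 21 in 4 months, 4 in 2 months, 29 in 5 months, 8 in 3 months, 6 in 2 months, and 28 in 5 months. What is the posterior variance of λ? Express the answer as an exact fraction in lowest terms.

21/289

Total count: 4 + 18 + 5 + 30 + 31 = 88.
Total exposure: 1 + 5 + 1 + 6 + 7 = 20 months.
After the first batch: Gamma(5 + 88, 10 + 20) = Gamma(93, 30).
Total count: 21 + 4 + 29 + 8 + 6 + 28 = 96.
Total exposure: 4 + 2 + 5 + 3 + 2 + 5 = 21 months.
After the second batch: Gamma(93 + 96, 30 + 21) = Gamma(189, 51).
Posterior variance = α'/β'² = 189/2601 = 21/289.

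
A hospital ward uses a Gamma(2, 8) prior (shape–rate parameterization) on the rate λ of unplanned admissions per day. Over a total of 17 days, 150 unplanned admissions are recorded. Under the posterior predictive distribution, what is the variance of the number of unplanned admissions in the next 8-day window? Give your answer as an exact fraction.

40128/625

Total count 150 over total exposure 17 days.
Conjugate update: add total count to the shape and total exposure to the rate, giving Gamma(152, 25).
The posterior predictive for a window of length T is Negative Binomial with variance T·α'·(β'+T)/β'² = 8·152·33/625 = 40128/625.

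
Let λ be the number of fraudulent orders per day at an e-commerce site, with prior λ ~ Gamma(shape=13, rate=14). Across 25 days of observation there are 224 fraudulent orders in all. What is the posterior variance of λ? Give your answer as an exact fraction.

Total count 224 over total exposure 25 days.
Gamma(α, β) with Poisson data over total exposure Σt gives posterior Gamma(α+Σx, β+Σt) = Gamma(237, 39).
Posterior variance = α'/β'² = 237/1521 = 79/507.

79/507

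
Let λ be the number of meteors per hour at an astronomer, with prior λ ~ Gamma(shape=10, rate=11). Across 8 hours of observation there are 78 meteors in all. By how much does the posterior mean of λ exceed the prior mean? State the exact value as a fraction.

Total count 78 over total exposure 8 hours.
Gamma(α, β) with Poisson data over total exposure Σt gives posterior Gamma(α+Σx, β+Σt) = Gamma(88, 19).
Posterior mean = 88/19 = 88/19; prior mean = 10/11 = 10/11. Difference = 88/19 − 10/11 = 778/209.

778/209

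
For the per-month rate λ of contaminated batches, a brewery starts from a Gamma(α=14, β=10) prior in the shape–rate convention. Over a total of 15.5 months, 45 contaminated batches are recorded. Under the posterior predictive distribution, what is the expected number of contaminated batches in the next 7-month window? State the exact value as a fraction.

Total count 45 over total exposure 15.5 months.
Conjugate update: add total count to the shape and total exposure to the rate, giving Gamma(59, 51/2).
Predictive mean over a 7-month window = T·E[λ|data] = 7·59/(51/2) = 826/51.

826/51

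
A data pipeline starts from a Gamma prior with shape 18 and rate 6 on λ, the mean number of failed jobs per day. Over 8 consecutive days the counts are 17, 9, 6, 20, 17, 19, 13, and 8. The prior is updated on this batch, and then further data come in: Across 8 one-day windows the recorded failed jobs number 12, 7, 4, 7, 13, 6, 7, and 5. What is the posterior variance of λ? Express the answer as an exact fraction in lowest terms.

47/121

Total count: 17 + 9 + 6 + 20 + 17 + 19 + 13 + 8 = 109.
Total exposure: 8 days.
After the first batch: Gamma(18 + 109, 6 + 8) = Gamma(127, 14).
Total count: 12 + 7 + 4 + 7 + 13 + 6 + 7 + 5 = 61.
Total exposure: 8 days.
After the second batch: Gamma(127 + 61, 14 + 8) = Gamma(188, 22).
Posterior variance = α'/β'² = 188/484 = 47/121.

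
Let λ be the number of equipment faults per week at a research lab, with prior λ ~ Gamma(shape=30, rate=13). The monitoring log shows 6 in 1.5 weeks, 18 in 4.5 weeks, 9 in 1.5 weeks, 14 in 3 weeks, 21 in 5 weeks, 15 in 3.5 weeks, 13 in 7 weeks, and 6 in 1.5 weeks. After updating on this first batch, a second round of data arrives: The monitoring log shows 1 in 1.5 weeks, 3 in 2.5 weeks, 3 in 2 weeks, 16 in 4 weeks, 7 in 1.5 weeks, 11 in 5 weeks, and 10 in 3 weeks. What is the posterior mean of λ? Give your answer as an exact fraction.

Total count: 6 + 18 + 9 + 14 + 21 + 15 + 13 + 6 = 102.
Total exposure: 1.5 + 4.5 + 1.5 + 3 + 5 + 3.5 + 7 + 1.5 = 27.5 weeks.
After the first batch: Gamma(30 + 102, 13 + 27.5) = Gamma(132, 81/2).
Total count: 1 + 3 + 3 + 16 + 7 + 11 + 10 = 51.
Total exposure: 1.5 + 2.5 + 2 + 4 + 1.5 + 5 + 3 = 19.5 weeks.
After the second batch: Gamma(132 + 51, 81/2 + 19.5) = Gamma(183, 60).
Posterior mean = α'/β' = 183/60 = 61/20.

61/20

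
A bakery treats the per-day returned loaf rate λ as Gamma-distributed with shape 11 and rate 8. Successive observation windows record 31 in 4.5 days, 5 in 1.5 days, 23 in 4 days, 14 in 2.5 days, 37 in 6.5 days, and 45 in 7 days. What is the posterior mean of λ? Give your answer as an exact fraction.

Total count: 31 + 5 + 23 + 14 + 37 + 45 = 155.
Total exposure: 4.5 + 1.5 + 4 + 2.5 + 6.5 + 7 = 26 days.
The Gamma prior is conjugate for the Poisson rate, so λ | data ~ Gamma(11+155, 8+26) = Gamma(166, 34).
Posterior mean = α'/β' = 166/34 = 83/17.

83/17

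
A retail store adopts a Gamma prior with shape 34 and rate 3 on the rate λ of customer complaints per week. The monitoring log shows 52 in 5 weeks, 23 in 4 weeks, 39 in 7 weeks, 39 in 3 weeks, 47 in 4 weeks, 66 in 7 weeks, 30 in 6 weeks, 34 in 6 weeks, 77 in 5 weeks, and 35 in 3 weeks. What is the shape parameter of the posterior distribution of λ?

Total count: 52 + 23 + 39 + 39 + 47 + 66 + 30 + 34 + 77 + 35 = 442.
Total exposure: 5 + 4 + 7 + 3 + 4 + 7 + 6 + 6 + 5 + 3 = 50 weeks.
Conjugate update: add total count to the shape and total exposure to the rate, giving Gamma(476, 53).

476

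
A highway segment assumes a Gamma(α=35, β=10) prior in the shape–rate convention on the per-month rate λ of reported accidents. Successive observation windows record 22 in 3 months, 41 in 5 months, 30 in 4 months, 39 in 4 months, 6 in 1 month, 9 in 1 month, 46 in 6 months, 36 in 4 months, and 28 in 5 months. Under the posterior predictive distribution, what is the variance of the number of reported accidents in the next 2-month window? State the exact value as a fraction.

Total count: 22 + 41 + 30 + 39 + 6 + 9 + 46 + 36 + 28 = 257.
Total exposure: 3 + 5 + 4 + 4 + 1 + 1 + 6 + 4 + 5 = 33 months.
The Gamma prior is conjugate for the Poisson rate, so λ | data ~ Gamma(35+257, 10+33) = Gamma(292, 43).
The posterior predictive for a window of length T is Negative Binomial with variance T·α'·(β'+T)/β'² = 2·292·45/1849 = 26280/1849.

26280/1849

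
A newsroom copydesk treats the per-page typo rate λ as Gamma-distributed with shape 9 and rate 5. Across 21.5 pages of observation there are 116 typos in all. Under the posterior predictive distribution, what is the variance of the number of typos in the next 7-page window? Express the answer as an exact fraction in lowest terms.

117250/2809

Total count 116 over total exposure 21.5 pages.
Posterior: α' = 9 + 116 = 125, β' = 5 + 21.5 = 53/2.
The posterior predictive for a window of length T is Negative Binomial with variance T·α'·(β'+T)/β'² = 7·125·(67/2)/(2809/4) = 117250/2809.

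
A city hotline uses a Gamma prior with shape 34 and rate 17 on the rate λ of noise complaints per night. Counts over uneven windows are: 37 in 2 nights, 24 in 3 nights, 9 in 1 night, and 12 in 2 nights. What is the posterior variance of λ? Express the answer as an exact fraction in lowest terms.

Total count: 37 + 24 + 9 + 12 = 82.
Total exposure: 2 + 3 + 1 + 2 = 8 nights.
Gamma(α, β) with Poisson data over total exposure Σt gives posterior Gamma(α+Σx, β+Σt) = Gamma(116, 25).
Posterior variance = α'/β'² = 116/625.

116/625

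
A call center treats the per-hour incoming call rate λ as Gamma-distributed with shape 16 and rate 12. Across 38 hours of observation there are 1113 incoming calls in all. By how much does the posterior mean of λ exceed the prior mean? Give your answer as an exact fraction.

Total count 1113 over total exposure 38 hours.
Posterior: α' = 16 + 1113 = 1129, β' = 12 + 38 = 50.
Posterior mean = 1129/50 = 1129/50; prior mean = 16/12 = 4/3. Difference = 1129/50 − 4/3 = 3187/150.

3187/150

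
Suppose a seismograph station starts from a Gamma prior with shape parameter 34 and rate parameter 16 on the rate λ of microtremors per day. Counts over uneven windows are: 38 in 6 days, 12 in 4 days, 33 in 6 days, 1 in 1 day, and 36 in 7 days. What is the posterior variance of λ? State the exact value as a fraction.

77/800

Total count: 38 + 12 + 33 + 1 + 36 = 120.
Total exposure: 6 + 4 + 6 + 1 + 7 = 24 days.
Gamma(α, β) with Poisson data over total exposure Σt gives posterior Gamma(α+Σx, β+Σt) = Gamma(154, 40).
Posterior variance = α'/β'² = 154/1600 = 77/800.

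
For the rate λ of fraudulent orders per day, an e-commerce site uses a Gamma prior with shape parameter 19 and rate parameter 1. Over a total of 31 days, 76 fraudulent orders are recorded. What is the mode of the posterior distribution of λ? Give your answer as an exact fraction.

47/16

Total count 76 over total exposure 31 days.
Conjugate update: add total count to the shape and total exposure to the rate, giving Gamma(95, 32).
Posterior mode = (α'−1)/β' = 94/32 = 47/16.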